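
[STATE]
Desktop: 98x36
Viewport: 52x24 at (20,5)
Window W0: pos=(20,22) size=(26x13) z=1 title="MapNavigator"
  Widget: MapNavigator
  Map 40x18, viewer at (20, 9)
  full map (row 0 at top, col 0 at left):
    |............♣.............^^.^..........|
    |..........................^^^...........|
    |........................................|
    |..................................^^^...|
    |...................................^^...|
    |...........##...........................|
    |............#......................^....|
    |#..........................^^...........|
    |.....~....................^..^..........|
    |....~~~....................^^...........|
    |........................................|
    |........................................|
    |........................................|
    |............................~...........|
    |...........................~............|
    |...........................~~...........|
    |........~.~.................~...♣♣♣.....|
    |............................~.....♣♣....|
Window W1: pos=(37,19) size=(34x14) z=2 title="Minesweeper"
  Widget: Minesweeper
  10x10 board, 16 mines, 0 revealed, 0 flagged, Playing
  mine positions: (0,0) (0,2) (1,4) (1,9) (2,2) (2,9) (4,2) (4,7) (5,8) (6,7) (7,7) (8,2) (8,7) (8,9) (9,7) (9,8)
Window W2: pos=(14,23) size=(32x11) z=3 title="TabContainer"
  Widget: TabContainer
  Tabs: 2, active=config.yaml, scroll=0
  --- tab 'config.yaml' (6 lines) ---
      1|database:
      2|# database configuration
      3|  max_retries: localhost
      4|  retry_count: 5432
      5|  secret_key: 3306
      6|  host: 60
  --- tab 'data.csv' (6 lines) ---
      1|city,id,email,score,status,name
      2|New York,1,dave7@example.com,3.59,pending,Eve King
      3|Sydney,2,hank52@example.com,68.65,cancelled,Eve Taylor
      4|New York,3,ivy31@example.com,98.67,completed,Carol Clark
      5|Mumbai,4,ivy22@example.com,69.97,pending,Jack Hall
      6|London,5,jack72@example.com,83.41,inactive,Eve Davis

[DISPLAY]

                                                    
                                                    
                                                    
                                                    
                                                    
                                                    
                                                    
                                                    
                                                    
                                                    
                                                    
                                                    
                                                    
                                                    
                 ┏━━━━━━━━━━━━━━━━━━━━━━━━━━━━━━━━┓ 
                 ┃ Minesweeper                    ┃ 
                 ┠────────────────────────────────┨ 
┏━━━━━━━━━━━━━━━━┃■■■■■■■■■■                      ┃ 
━━━━━━━━━━━━━━━━━━━━━━━━━┓■■                      ┃ 
ontainer                 ┃■■                      ┃ 
─────────────────────────┨■■                      ┃ 
ig.yaml]│ data.csv       ┃■■                      ┃ 
─────────────────────────┃■■                      ┃ 
ase:                     ┃■■                      ┃ 


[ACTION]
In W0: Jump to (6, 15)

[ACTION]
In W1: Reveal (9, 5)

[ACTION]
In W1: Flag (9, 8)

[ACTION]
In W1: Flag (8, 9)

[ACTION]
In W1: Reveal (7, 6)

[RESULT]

                                                    
                                                    
                                                    
                                                    
                                                    
                                                    
                                                    
                                                    
                                                    
                                                    
                                                    
                                                    
                                                    
                                                    
                 ┏━━━━━━━━━━━━━━━━━━━━━━━━━━━━━━━━┓ 
                 ┃ Minesweeper                    ┃ 
                 ┠────────────────────────────────┨ 
┏━━━━━━━━━━━━━━━━┃■■■■■1  1■                      ┃ 
━━━━━━━━━━━━━━━━━━━━━━━━━┓2■                      ┃ 
ontainer                 ┃2■                      ┃ 
─────────────────────────┨2■                      ┃ 
ig.yaml]│ data.csv       ┃■■                      ┃ 
─────────────────────────┃■■                      ┃ 
ase:                     ┃■■                      ┃ 


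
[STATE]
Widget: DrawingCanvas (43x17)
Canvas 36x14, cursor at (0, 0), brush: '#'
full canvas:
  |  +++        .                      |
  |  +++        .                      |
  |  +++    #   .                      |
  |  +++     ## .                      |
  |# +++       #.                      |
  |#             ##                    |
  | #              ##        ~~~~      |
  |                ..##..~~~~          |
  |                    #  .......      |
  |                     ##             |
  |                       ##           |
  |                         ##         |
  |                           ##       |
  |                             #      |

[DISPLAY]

+ +++        .                             
  +++        .                             
  +++    #   .                             
  +++     ## .                             
# +++       #.                             
#             ##                           
 #              ##        ~~~~             
                ..##..~~~~                 
                    #  .......             
                     ##                    
                       ##                  
                         ##                
                           ##              
                             #             
                                           
                                           
                                           


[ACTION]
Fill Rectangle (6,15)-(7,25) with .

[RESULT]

+ +++        .                             
  +++        .                             
  +++    #   .                             
  +++     ## .                             
# +++       #.                             
#             ##                           
 #             ...........~~~~             
               ...........                 
                    #  .......             
                     ##                    
                       ##                  
                         ##                
                           ##              
                             #             
                                           
                                           
                                           


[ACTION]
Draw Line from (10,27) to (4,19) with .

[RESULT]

+ +++        .                             
  +++        .                             
  +++    #   .                             
  +++     ## .                             
# +++       #.     .                       
#             ##    .                      
 #             ...........~~~~             
               ...........                 
                    #  .......             
                     ##  ..                
                       ##  .               
                         ##                
                           ##              
                             #             
                                           
                                           
                                           


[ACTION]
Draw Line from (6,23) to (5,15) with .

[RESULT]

+ +++        .                             
  +++        .                             
  +++    #   .                             
  +++     ## .                             
# +++       #.     .                       
#             #.... .                      
 #             ...........~~~~             
               ...........                 
                    #  .......             
                     ##  ..                
                       ##  .               
                         ##                
                           ##              
                             #             
                                           
                                           
                                           


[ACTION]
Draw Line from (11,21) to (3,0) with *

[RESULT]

+ +++        .                             
  +++        .                             
  +++    #   .                             
**+++     ## .                             
# **+       #.     .                       
#   ***       #.... .                      
 #     ***     ...........~~~~             
          **   ...........                 
            ***     #  .......             
               ***   ##  ..                
                  **   ##  .               
                    **   ##                
                           ##              
                             #             
                                           
                                           
                                           


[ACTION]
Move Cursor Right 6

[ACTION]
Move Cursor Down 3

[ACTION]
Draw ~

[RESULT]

  +++        .                             
  +++        .                             
  +++    #   .                             
**+++ ~   ## .                             
# **+       #.     .                       
#   ***       #.... .                      
 #     ***     ...........~~~~             
          **   ...........                 
            ***     #  .......             
               ***   ##  ..                
                  **   ##  .               
                    **   ##                
                           ##              
                             #             
                                           
                                           
                                           


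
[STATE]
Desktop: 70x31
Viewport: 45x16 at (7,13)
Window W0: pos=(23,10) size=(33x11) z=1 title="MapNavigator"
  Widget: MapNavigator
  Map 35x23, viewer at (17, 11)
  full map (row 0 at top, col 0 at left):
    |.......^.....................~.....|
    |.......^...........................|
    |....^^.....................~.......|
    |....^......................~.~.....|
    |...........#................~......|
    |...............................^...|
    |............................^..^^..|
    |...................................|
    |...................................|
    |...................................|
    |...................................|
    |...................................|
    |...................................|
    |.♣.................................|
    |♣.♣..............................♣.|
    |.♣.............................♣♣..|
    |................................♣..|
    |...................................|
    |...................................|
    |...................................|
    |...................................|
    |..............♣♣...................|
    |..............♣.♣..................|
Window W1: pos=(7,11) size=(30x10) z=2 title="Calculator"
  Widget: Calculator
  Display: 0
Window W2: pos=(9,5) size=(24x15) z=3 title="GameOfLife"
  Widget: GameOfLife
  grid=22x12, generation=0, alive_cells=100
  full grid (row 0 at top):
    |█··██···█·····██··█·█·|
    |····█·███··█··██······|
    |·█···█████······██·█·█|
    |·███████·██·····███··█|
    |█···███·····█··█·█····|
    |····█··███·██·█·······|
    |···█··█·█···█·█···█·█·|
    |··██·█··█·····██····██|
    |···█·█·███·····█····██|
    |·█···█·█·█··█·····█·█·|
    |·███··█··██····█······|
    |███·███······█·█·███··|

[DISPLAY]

┠─┃····█··███·██·█·······┃───┨...............
┃ ┃···█··█·█···█·█···█·█·┃  0┃...............
┃┌┃··██·█··█·····██····██┃   ┃...............
┃│┃···█·█·███·····█····██┃   ┃..@............
┃├┃·█···█·█·█··█·····█·█·┃   ┃...............
┃│┃·███··█··██····█······┃   ┃...............
┃└┗━━━━━━━━━━━━━━━━━━━━━━┛   ┃...............
┗━━━━━━━━━━━━━━━━━━━━━━━━━━━━┛━━━━━━━━━━━━━━━
                                             
                                             
                                             
                                             
                                             
                                             
                                             
                                             


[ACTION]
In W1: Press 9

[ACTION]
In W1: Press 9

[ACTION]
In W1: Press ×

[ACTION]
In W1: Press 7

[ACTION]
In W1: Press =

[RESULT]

┠─┃····█··███·██·█·······┃───┨...............
┃ ┃···█··█·█···█·█···█·█·┃693┃...............
┃┌┃··██·█··█·····██····██┃   ┃...............
┃│┃···█·█·███·····█····██┃   ┃..@............
┃├┃·█···█·█·█··█·····█·█·┃   ┃...............
┃│┃·███··█··██····█······┃   ┃...............
┃└┗━━━━━━━━━━━━━━━━━━━━━━┛   ┃...............
┗━━━━━━━━━━━━━━━━━━━━━━━━━━━━┛━━━━━━━━━━━━━━━
                                             
                                             
                                             
                                             
                                             
                                             
                                             
                                             


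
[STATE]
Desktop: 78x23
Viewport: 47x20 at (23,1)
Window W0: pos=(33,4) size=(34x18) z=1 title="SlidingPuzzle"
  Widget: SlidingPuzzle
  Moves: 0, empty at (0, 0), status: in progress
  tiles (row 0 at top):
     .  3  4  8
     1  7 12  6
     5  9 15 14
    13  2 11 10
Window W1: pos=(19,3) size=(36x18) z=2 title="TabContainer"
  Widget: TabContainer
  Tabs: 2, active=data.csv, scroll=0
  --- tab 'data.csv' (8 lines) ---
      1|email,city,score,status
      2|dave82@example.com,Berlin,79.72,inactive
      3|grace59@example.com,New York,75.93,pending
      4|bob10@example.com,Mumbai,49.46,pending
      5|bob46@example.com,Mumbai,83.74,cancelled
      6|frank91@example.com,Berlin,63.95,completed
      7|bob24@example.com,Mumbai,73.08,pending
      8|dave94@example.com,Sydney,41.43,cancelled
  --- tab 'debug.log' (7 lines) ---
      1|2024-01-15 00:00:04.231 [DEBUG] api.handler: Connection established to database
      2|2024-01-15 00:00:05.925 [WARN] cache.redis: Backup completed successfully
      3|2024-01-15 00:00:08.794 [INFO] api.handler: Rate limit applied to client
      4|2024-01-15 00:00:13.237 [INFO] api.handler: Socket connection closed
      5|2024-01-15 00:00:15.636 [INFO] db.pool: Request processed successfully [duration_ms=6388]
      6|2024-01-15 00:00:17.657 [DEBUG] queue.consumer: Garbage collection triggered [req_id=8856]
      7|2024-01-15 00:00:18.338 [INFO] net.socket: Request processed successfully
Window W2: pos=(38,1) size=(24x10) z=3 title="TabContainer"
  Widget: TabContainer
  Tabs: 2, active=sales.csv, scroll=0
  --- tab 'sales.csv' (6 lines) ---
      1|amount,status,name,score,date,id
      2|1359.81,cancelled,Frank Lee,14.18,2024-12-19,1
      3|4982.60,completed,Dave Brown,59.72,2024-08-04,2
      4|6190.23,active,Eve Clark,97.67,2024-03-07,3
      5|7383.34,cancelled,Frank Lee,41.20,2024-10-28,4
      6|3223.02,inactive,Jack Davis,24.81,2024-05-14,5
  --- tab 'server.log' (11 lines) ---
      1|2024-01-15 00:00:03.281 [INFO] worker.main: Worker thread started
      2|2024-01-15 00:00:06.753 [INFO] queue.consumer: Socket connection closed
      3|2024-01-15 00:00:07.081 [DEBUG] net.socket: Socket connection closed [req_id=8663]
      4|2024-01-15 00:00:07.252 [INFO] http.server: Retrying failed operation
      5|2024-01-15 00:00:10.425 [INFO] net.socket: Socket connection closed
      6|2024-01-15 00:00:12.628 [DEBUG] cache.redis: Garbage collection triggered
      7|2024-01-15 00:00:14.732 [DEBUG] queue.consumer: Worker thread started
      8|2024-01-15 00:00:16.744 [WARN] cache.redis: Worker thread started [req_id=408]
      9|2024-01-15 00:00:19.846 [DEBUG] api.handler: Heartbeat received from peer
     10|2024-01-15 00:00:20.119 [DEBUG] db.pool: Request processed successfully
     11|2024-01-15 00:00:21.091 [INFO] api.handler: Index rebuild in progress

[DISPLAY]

               ┏━━━━━━━━━━━━━━━━━━━━━━┓        
               ┃ TabContainer         ┃        
━━━━━━━━━━━━━━━┠──────────────────────┨        
bContainer     ┃[sales.csv]│ server.lo┃━━━━┓   
───────────────┃──────────────────────┃    ┃   
ta.csv]│ debug.┃amount,status,name,sco┃────┨   
───────────────┃1359.81,cancelled,Fran┃    ┃   
il,city,score,s┃4982.60,completed,Dave┃    ┃   
e82@example.com┃6190.23,active,Eve Cla┃    ┃   
ce59@example.co┗━━━━━━━━━━━━━━━━━━━━━━┛    ┃   
10@example.com,Mumbai,49.46,pen┃           ┃   
46@example.com,Mumbai,83.74,can┃           ┃   
nk91@example.com,Berlin,63.95,c┃           ┃   
24@example.com,Mumbai,73.08,pen┃           ┃   
e94@example.com,Sydney,41.43,ca┃           ┃   
                               ┃           ┃   
                               ┃           ┃   
                               ┃           ┃   
                               ┃           ┃   
━━━━━━━━━━━━━━━━━━━━━━━━━━━━━━━┛           ┃   


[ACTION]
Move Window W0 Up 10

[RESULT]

          ┃ Sli┏━━━━━━━━━━━━━━━━━━━━━━┓    ┃   
          ┠────┃ TabContainer         ┃────┨   
━━━━━━━━━━━━━━━┠──────────────────────┨    ┃   
bContainer     ┃[sales.csv]│ server.lo┃    ┃   
───────────────┃──────────────────────┃    ┃   
ta.csv]│ debug.┃amount,status,name,sco┃    ┃   
───────────────┃1359.81,cancelled,Fran┃    ┃   
il,city,score,s┃4982.60,completed,Dave┃    ┃   
e82@example.com┃6190.23,active,Eve Cla┃    ┃   
ce59@example.co┗━━━━━━━━━━━━━━━━━━━━━━┛    ┃   
10@example.com,Mumbai,49.46,pen┃           ┃   
46@example.com,Mumbai,83.74,can┃           ┃   
nk91@example.com,Berlin,63.95,c┃           ┃   
24@example.com,Mumbai,73.08,pen┃           ┃   
e94@example.com,Sydney,41.43,ca┃           ┃   
                               ┃           ┃   
                               ┃━━━━━━━━━━━┛   
                               ┃               
                               ┃               
━━━━━━━━━━━━━━━━━━━━━━━━━━━━━━━┛               


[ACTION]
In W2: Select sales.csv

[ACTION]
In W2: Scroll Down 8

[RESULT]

          ┃ Sli┏━━━━━━━━━━━━━━━━━━━━━━┓    ┃   
          ┠────┃ TabContainer         ┃────┨   
━━━━━━━━━━━━━━━┠──────────────────────┨    ┃   
bContainer     ┃[sales.csv]│ server.lo┃    ┃   
───────────────┃──────────────────────┃    ┃   
ta.csv]│ debug.┃3223.02,inactive,Jack ┃    ┃   
───────────────┃                      ┃    ┃   
il,city,score,s┃                      ┃    ┃   
e82@example.com┃                      ┃    ┃   
ce59@example.co┗━━━━━━━━━━━━━━━━━━━━━━┛    ┃   
10@example.com,Mumbai,49.46,pen┃           ┃   
46@example.com,Mumbai,83.74,can┃           ┃   
nk91@example.com,Berlin,63.95,c┃           ┃   
24@example.com,Mumbai,73.08,pen┃           ┃   
e94@example.com,Sydney,41.43,ca┃           ┃   
                               ┃           ┃   
                               ┃━━━━━━━━━━━┛   
                               ┃               
                               ┃               
━━━━━━━━━━━━━━━━━━━━━━━━━━━━━━━┛               


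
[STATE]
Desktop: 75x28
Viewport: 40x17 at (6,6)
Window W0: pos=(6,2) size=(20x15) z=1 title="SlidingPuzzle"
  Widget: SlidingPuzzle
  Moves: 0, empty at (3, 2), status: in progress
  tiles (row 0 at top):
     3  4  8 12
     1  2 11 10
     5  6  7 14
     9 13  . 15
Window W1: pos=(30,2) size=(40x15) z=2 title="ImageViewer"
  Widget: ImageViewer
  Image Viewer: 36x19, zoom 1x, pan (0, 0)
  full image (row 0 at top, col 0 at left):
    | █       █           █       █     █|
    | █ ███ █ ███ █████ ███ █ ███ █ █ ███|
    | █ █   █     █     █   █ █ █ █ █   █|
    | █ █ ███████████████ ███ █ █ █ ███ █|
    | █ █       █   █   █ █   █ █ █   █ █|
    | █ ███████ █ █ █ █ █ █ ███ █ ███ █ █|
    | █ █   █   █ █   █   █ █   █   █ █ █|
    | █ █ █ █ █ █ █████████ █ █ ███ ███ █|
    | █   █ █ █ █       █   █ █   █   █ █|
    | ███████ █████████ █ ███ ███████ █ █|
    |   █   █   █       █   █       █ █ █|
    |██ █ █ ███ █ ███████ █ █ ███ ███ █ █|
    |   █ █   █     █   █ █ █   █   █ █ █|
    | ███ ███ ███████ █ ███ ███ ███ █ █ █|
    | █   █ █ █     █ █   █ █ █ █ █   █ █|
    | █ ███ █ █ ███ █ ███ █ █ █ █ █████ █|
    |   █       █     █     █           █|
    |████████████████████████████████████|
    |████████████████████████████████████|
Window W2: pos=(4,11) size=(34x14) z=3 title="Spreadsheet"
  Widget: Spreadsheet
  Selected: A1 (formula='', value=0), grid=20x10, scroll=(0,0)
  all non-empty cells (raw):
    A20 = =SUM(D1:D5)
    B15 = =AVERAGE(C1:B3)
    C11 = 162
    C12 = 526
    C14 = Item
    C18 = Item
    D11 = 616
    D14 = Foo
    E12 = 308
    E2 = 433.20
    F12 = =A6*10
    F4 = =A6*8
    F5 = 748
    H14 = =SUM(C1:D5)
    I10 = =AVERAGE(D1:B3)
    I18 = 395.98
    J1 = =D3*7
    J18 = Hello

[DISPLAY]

┃│  3 │  4 │  8 │ 1┃    ┃ █ ███ █ ███ ██
┃├────┼────┼────┼──┃    ┃ █ █   █     █ 
┃│  1 │  2 │ 11 │ 1┃    ┃ █ █ ██████████
┃├────┼────┼────┼──┃    ┃ █ █       █   
┃│  5 │  6 │  7 │ 1┃    ┃ █ ███████ █ █ 
━━━━━━━━━━━━━━━━━━━━━━━━━━━━━━━┓█   █ █ 
Spreadsheet                    ┃█ █ █ ██
───────────────────────────────┨█ █ █   
1:                             ┃█ ██████
      A       B       C       D┃█   █   
-------------------------------┃━━━━━━━━
 1      [0]       0       0    ┃        
 2        0       0       0    ┃        
 3        0       0       0    ┃        
 4        0       0       0    ┃        
 5        0       0       0    ┃        
 6        0       0       0    ┃        


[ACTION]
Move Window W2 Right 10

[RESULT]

┃│  3 │  4 │  8 │ 1┃    ┃ █ ███ █ ███ ██
┃├────┼────┼────┼──┃    ┃ █ █   █     █ 
┃│  1 │  2 │ 11 │ 1┃    ┃ █ █ ██████████
┃├────┼────┼────┼──┃    ┃ █ █       █   
┃│  5 │  6 │  7 │ 1┃    ┃ █ ███████ █ █ 
┃├────┼─┏━━━━━━━━━━━━━━━━━━━━━━━━━━━━━━━
┃│  9 │ ┃ Spreadsheet                   
┃└────┴─┠───────────────────────────────
┃Moves: ┃A1:                            
┃       ┃       A       B       C       
┗━━━━━━━┃-------------------------------
        ┃  1      [0]       0       0   
        ┃  2        0       0       0   
        ┃  3        0       0       0   
        ┃  4        0       0       0   
        ┃  5        0       0       0   
        ┃  6        0       0       0   


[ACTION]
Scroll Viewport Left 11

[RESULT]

      ┃│  3 │  4 │  8 │ 1┃    ┃ █ ███ █ 
      ┃├────┼────┼────┼──┃    ┃ █ █   █ 
      ┃│  1 │  2 │ 11 │ 1┃    ┃ █ █ ████
      ┃├────┼────┼────┼──┃    ┃ █ █     
      ┃│  5 │  6 │  7 │ 1┃    ┃ █ ██████
      ┃├────┼─┏━━━━━━━━━━━━━━━━━━━━━━━━━
      ┃│  9 │ ┃ Spreadsheet             
      ┃└────┴─┠─────────────────────────
      ┃Moves: ┃A1:                      
      ┃       ┃       A       B       C 
      ┗━━━━━━━┃-------------------------
              ┃  1      [0]       0     
              ┃  2        0       0     
              ┃  3        0       0     
              ┃  4        0       0     
              ┃  5        0       0     
              ┃  6        0       0     


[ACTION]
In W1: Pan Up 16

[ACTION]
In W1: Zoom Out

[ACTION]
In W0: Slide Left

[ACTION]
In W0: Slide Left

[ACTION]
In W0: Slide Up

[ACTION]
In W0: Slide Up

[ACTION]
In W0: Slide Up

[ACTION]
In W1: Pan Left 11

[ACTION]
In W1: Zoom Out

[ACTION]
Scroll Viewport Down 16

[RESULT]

      ┃├────┼─┏━━━━━━━━━━━━━━━━━━━━━━━━━
      ┃│  9 │ ┃ Spreadsheet             
      ┃└────┴─┠─────────────────────────
      ┃Moves: ┃A1:                      
      ┃       ┃       A       B       C 
      ┗━━━━━━━┃-------------------------
              ┃  1      [0]       0     
              ┃  2        0       0     
              ┃  3        0       0     
              ┃  4        0       0     
              ┃  5        0       0     
              ┃  6        0       0     
              ┃  7        0       0     
              ┗━━━━━━━━━━━━━━━━━━━━━━━━━
                                        
                                        
                                        


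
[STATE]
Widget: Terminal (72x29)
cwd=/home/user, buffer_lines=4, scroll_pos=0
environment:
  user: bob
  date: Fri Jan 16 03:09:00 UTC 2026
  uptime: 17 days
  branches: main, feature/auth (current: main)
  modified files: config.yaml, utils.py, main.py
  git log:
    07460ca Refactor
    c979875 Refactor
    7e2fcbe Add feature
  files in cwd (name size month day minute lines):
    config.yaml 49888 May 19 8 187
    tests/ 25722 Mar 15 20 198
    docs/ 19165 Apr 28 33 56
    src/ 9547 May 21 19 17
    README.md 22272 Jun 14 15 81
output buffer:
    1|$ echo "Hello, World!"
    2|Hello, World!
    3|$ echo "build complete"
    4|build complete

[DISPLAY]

$ echo "Hello, World!"                                                  
Hello, World!                                                           
$ echo "build complete"                                                 
build complete                                                          
$ █                                                                     
                                                                        
                                                                        
                                                                        
                                                                        
                                                                        
                                                                        
                                                                        
                                                                        
                                                                        
                                                                        
                                                                        
                                                                        
                                                                        
                                                                        
                                                                        
                                                                        
                                                                        
                                                                        
                                                                        
                                                                        
                                                                        
                                                                        
                                                                        
                                                                        


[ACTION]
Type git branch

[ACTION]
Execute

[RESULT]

$ echo "Hello, World!"                                                  
Hello, World!                                                           
$ echo "build complete"                                                 
build complete                                                          
$ git branch                                                            
* main                                                                  
  feature/auth                                                          
$ █                                                                     
                                                                        
                                                                        
                                                                        
                                                                        
                                                                        
                                                                        
                                                                        
                                                                        
                                                                        
                                                                        
                                                                        
                                                                        
                                                                        
                                                                        
                                                                        
                                                                        
                                                                        
                                                                        
                                                                        
                                                                        
                                                                        


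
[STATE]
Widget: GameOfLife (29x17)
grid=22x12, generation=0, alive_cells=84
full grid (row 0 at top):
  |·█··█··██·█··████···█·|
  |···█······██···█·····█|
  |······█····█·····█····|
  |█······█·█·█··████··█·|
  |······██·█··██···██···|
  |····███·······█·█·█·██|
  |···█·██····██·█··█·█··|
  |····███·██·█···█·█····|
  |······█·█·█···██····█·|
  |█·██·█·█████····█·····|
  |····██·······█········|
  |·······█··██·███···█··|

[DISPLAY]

Gen: 0                       
·█··█··██·█··████···█·       
···█······██···█·····█       
······█····█·····█····       
█······█·█·█··████··█·       
······██·█··██···██···       
····███·······█·█·█·██       
···█·██····██·█··█·█··       
····███·██·█···█·█····       
······█·█·█···██····█·       
█·██·█·█████····█·····       
····██·······█········       
·······█··██·███···█··       
                             
                             
                             
                             


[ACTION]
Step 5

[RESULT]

Gen: 5                       
········█·············       
·······█·█············       
········█·············       
···················███       
···················█·█       
···················█··       
···············██···██       
···██··········█·█····       
·······██········█····       
·█··█·········██·█····       
··█··········█··█·····       
···█·········███······       
                             
                             
                             
                             


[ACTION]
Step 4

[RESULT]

Gen: 9                       
········█·············       
·······█·█············       
········█··········██·       
··················██·█       
·················█··██       
················███·██       
····················█·       
·················████·       
···················█··       
··················█···       
············██···█····       
············██·█······       
                             
                             
                             
                             


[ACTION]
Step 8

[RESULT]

Gen: 17                      
········█·········███·       
·······█·█······█····█       
········█······█···█·█       
···················█·█       
··············█··█··█·       
··············█·█·····       
······················       
···············██·····       
······················       
······················       
······················       
······················       
                             
                             
                             
                             


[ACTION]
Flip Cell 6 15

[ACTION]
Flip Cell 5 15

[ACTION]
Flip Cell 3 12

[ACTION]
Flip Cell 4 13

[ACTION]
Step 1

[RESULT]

Gen: 18                      
········█··········██·       
·······█·█········█··█       
········█············█       
·············██···██·█       
·············██·█···█·       
·············█··█·····       
······················       
···············██·····       
······················       
······················       
······················       
······················       
                             
                             
                             
                             


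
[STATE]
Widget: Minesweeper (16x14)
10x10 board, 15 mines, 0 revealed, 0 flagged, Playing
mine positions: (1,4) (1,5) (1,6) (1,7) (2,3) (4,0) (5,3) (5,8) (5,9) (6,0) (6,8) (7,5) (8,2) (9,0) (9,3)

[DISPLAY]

■■■■■■■■■■      
■■■■■■■■■■      
■■■■■■■■■■      
■■■■■■■■■■      
■■■■■■■■■■      
■■■■■■■■■■      
■■■■■■■■■■      
■■■■■■■■■■      
■■■■■■■■■■      
■■■■■■■■■■      
                
                
                
                


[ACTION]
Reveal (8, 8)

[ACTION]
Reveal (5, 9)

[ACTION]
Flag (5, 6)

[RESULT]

■■■■■■■■■■      
■■■■✹✹✹✹■■      
■■■✹■■■■■■      
■■■■■■■■■■      
✹■■■■■■■■■      
■■■✹■■■■✹✹      
✹■■■■■■■✹■      
■■■■■✹1111      
■■✹■211         
✹■■✹1           
                
                
                
                
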